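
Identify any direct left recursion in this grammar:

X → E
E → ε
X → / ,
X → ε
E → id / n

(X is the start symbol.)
Direct left recursion occurs when N → N α for some non-terminal N (the right-hand side begins with the left-hand side itself).

X → E: starts with E
E → ε: starts with ε
X → / ,: starts with '/'
X → ε: starts with ε
E → id / n: starts with id

No direct left recursion found.

Answer: No direct left recursion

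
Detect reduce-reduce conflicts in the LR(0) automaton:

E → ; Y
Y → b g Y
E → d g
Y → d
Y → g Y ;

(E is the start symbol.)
Augment with E' → E and build the canonical LR(0) collection (I0 = CLOSURE({[E' → . E]}), then GOTO on every symbol after a dot until no new states appear). It has 13 states:
  I0: { [E → . ; Y], [E → . d g], [E' → . E] }  — shift
  I1: { [E → ; . Y], [Y → . b g Y], [Y → . d], [Y → . g Y ;] }  — shift
  I2: { [E' → E .] }  — accept
  I3: { [E → d . g] }  — shift
  I4: { [E → d g .] }  — reduce
  I5: { [E → ; Y .] }  — reduce
  I6: { [Y → b . g Y] }  — shift
  I7: { [Y → d .] }  — reduce
  I8: { [Y → . b g Y], [Y → . d], [Y → . g Y ;], [Y → g . Y ;] }  — shift
  I9: { [Y → g Y . ;] }  — shift
  I10: { [Y → g Y ; .] }  — reduce
  I11: { [Y → . b g Y], [Y → . d], [Y → . g Y ;], [Y → b g . Y] }  — shift
  I12: { [Y → b g Y .] }  — reduce

No state contains more than one complete item.

Answer: No reduce-reduce conflicts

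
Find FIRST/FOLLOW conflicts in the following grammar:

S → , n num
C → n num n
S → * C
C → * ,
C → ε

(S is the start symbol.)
Nullable non-terminals: C.

C: nullable alternative(s) C → ε; FOLLOW(C) = { $ }
  C → n num n: FIRST \ {ε} = { 'n' } — disjoint from FOLLOW(C)
  C → * ,: FIRST \ {ε} = { '*' } — disjoint from FOLLOW(C)
  C → ε: FIRST \ {ε} = { } — this is the only nullable alternative, skip

S has no nullable alternative, so no FIRST/FOLLOW check is needed there.

No FIRST/FOLLOW conflicts found.

Answer: No FIRST/FOLLOW conflicts.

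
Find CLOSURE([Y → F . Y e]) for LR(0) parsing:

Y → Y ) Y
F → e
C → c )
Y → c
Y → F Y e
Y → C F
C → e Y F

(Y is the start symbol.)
To compute CLOSURE, for each item [A → α.Bβ] where B is a non-terminal, add [B → .γ] for all productions B → γ; repeat for the newly added items until nothing changes.

Start with: [Y → F . Y e]
  [Y → F . Y e] has the dot before Y: add [Y → . Y ) Y], [Y → . c], [Y → . F Y e], [Y → . C F]
  [Y → . F Y e] has the dot before F: add [F → . e]
  [Y → . C F] has the dot before C: add [C → . c )], [C → . e Y F]
No further items can be added.

CLOSURE = { [C → . c )], [C → . e Y F], [F → . e], [Y → . C F], [Y → . F Y e], [Y → . Y ) Y], [Y → . c], [Y → F . Y e] }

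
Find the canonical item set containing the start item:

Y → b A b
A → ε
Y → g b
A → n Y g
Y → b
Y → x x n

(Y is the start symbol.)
First, augment the grammar with Y' → Y
I₀ = CLOSURE({ [Y' → . Y] }):
  [Y' → . Y] has the dot before Y: add [Y → . b A b], [Y → . g b], [Y → . b], [Y → . x x n]
No further items can be added.

I₀ = { [Y → . b A b], [Y → . b], [Y → . g b], [Y → . x x n], [Y' → . Y] }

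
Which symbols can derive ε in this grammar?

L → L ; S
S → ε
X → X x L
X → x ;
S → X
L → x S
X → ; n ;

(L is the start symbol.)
A non-terminal is nullable if it can derive ε (the empty string): either it has an ε-production, or it has a production whose right-hand side consists entirely of nullable non-terminals.

ε-productions: S → ε
So S is immediately nullable.
No further non-terminal can be added: every production for the remaining non-terminals contains a terminal or a non-nullable non-terminal.
Nullable = { 'S' }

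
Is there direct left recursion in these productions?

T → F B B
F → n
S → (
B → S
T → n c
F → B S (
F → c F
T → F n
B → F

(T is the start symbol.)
No direct left recursion

Direct left recursion occurs when N → N α for some non-terminal N (the right-hand side begins with the left-hand side itself).

T → F B B: starts with F
F → n: starts with n
S → (: starts with '('
B → S: starts with S
T → n c: starts with n
F → B S (: starts with B
F → c F: starts with c
T → F n: starts with F
B → F: starts with F

No direct left recursion found.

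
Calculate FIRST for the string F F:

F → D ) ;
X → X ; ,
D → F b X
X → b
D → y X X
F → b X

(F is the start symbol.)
{ 'b', 'y' }

FIRST sets of the non-terminals involved (from the grammar, by fixed-point iteration):
  FIRST(F) = { 'b', 'y' }

To compute FIRST(F F), process the symbols left to right:
Symbol F is a non-terminal. Add FIRST(F) \ {ε} = { 'b', 'y' }
F is not nullable (ε ∉ FIRST(F)), so stop here.
FIRST(F F) = { 'b', 'y' }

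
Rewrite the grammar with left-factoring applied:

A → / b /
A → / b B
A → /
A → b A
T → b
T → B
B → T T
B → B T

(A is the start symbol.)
Left-factoring transforms A → αβ₁ | αβ₂ into A → αA' and A' → β₁ | β₂
(α is the longest common prefix among the alternatives). Repeat until
no nonterminal has two alternatives with a common prefix.

Round 1: A has alternatives sharing prefix '/'. Introduce A': A → / A'
  Add: A' → b /
  Add: A' → b B
  Add: A' → ε

Round 2: A' has alternatives sharing prefix 'b'. Introduce A'': A' → b A''
  Add: A'' → /
  Add: A'' → B

No remaining common prefixes — done.

Resulting grammar:
A → / A'
A' → b A''
A'' → /
A'' → B
A' → ε
A → b A
T → b
T → B
B → T T
B → B T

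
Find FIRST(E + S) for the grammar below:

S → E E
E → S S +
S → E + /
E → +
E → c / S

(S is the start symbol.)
FIRST sets of the non-terminals involved (from the grammar, by fixed-point iteration):
  FIRST(E) = { '+', 'c' }

To compute FIRST(E + S), process the symbols left to right:
Symbol E is a non-terminal. Add FIRST(E) \ {ε} = { '+', 'c' }
E is not nullable (ε ∉ FIRST(E)), so stop here.
FIRST(E + S) = { '+', 'c' }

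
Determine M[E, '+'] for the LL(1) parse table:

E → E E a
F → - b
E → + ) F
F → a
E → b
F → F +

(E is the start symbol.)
To find M[E, '+'], we find productions for E where '+' is in the predict set (PREDICT(N → α) = (FIRST(α) \ {ε}) ∪ (FOLLOW(N) if α ⇒* ε)).

Relevant sets:
  FIRST(E) = { '+', 'b' }

E → E E a: PREDICT = { '+', 'b' }
  '+' is in predict set, so this production goes in M[E, '+']
E → + ) F: PREDICT = { '+' }
  '+' is in predict set, so this production goes in M[E, '+']
E → b: PREDICT = { 'b' }

M[E, '+'] = E → E E a, E → + ) F  (a multiply-defined cell — the grammar is not LL(1))

Answer: E → E E a, E → + ) F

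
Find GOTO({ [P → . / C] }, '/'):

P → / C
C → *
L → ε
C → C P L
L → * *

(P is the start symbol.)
{ [C → . *], [C → . C P L], [P → / . C] }

GOTO(I, '/') = CLOSURE({ [A → αX.β] : [A → α.Xβ] ∈ I, X = '/' })

Items with dot before '/', with the dot advanced:
  [P → . / C] → [P → / . C]
Closure of the advanced items:
  [P → / . C] has the dot before C: add [C → . *], [C → . C P L]

GOTO = { [C → . *], [C → . C P L], [P → / . C] }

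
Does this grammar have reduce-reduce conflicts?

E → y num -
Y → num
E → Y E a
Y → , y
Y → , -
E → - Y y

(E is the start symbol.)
No reduce-reduce conflicts

Augment with E' → E and build the canonical LR(0) collection (I0 = CLOSURE({[E' → . E]}), then GOTO on every symbol after a dot until no new states appear). It has 15 states:
  I0: { [E → . - Y y], [E → . Y E a], [E → . y num -], [E' → . E], [Y → . , -], [Y → . , y], [Y → . num] }  — shift
  I1: { [Y → , . -], [Y → , . y] }  — shift
  I2: { [E → - . Y y], [Y → . , -], [Y → . , y], [Y → . num] }  — shift
  I3: { [E' → E .] }  — accept
  I4: { [E → . - Y y], [E → . Y E a], [E → . y num -], [E → Y . E a], [Y → . , -], [Y → . , y], [Y → . num] }  — shift
  I5: { [Y → num .] }  — reduce
  I6: { [E → y . num -] }  — shift
  I7: { [E → y num . -] }  — shift
  I8: { [E → y num - .] }  — reduce
  I9: { [E → Y E . a] }  — shift
  I10: { [E → Y E a .] }  — reduce
  I11: { [E → - Y . y] }  — shift
  I12: { [E → - Y y .] }  — reduce
  I13: { [Y → , - .] }  — reduce
  I14: { [Y → , y .] }  — reduce

No state contains more than one complete item.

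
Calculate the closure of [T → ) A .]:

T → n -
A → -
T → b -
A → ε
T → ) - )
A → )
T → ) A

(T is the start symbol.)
Start with: [T → ) A .]
The dot is at the end, so nothing is added.

CLOSURE = { [T → ) A .] }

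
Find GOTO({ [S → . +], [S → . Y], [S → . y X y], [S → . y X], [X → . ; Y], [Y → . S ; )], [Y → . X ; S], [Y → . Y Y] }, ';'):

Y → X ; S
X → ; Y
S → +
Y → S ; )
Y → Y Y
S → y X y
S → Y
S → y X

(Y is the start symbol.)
{ [S → . +], [S → . Y], [S → . y X y], [S → . y X], [X → . ; Y], [X → ; . Y], [Y → . S ; )], [Y → . X ; S], [Y → . Y Y] }

GOTO(I, ';') = CLOSURE({ [A → αX.β] : [A → α.Xβ] ∈ I, X = ';' })

Items with dot before ';', with the dot advanced:
  [X → . ; Y] → [X → ; . Y]
Closure of the advanced items:
  [X → ; . Y] has the dot before Y: add [Y → . X ; S], [Y → . S ; )], [Y → . Y Y]
  [Y → . X ; S] has the dot before X: add [X → . ; Y]
  [Y → . S ; )] has the dot before S: add [S → . +], [S → . y X y], [S → . Y], [S → . y X]

GOTO = { [S → . +], [S → . Y], [S → . y X y], [S → . y X], [X → . ; Y], [X → ; . Y], [Y → . S ; )], [Y → . X ; S], [Y → . Y Y] }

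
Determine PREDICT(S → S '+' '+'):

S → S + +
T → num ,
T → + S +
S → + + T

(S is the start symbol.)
PREDICT(S → S '+' '+') = (FIRST(RHS) \ {ε}) ∪ (FOLLOW(S) if ε ∈ FIRST(RHS), i.e. RHS ⇒* ε)
FIRST(S) = { '+' }
FIRST(S '+' '+') = { '+' }
ε ∉ FIRST(S '+' '+'), so FOLLOW(S) is not added.
PREDICT(S → S '+' '+') = { '+' }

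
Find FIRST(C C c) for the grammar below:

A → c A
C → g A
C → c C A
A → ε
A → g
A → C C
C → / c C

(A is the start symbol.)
FIRST sets of the non-terminals involved (from the grammar, by fixed-point iteration):
  FIRST(C) = { '/', 'c', 'g' }

To compute FIRST(C C c), process the symbols left to right:
Symbol C is a non-terminal. Add FIRST(C) \ {ε} = { '/', 'c', 'g' }
C is not nullable (ε ∉ FIRST(C)), so stop here.
FIRST(C C c) = { '/', 'c', 'g' }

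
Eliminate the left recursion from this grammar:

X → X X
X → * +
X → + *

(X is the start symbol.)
X → * + X'
X → + * X'
X' → X X'
X' → ε

X is directly left-recursive. The standard transformation for
  A → A α₁ | ... | A α_m | β₁ | ... | β_n
is
  A  → β₁ A' | ... | β_n A'
  A' → α₁ A' | ... | α_m A' | ε

X → * + becomes X → * + X'
X → + * becomes X → + * X'
X → X X becomes X' → X X'
Add X' → ε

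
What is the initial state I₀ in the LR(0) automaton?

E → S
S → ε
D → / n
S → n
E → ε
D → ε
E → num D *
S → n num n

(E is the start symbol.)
First, augment the grammar with E' → E
I₀ = CLOSURE({ [E' → . E] }):
  [E' → . E] has the dot before E: add [E → . S], [E → .], [E → . num D *]
  [E → . S] has the dot before S: add [S → .], [S → . n], [S → . n num n]
No further items can be added.

I₀ = { [E → . S], [E → . num D *], [E → .], [E' → . E], [S → . n num n], [S → . n], [S → .] }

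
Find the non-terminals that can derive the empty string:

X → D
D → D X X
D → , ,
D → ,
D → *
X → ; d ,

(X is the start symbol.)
There are no ε-productions, so no non-terminal can derive ε.
No non-terminals are nullable.

Answer: None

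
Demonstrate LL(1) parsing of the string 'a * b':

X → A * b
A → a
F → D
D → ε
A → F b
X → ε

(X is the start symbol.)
Stack is shown with the top on the left.

Stack    Input    Action
------------------------
X $      a * b $  output X → A * b
A * b $  a * b $  output A → a
a * b $  a * b $  match 'a'
* b $    * b $    match '*'
b $      b $      match 'b'
$        $        accept

The string is accepted.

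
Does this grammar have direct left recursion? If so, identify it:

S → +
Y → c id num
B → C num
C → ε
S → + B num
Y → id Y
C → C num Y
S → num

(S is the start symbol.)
Direct left recursion occurs when N → N α for some non-terminal N (the right-hand side begins with the left-hand side itself).

S → +: starts with '+'
Y → c id num: starts with c
B → C num: starts with C
C → ε: starts with ε
S → + B num: starts with '+'
Y → id Y: starts with id
C → C num Y: LEFT RECURSIVE (starts with C)
S → num: starts with num

The grammar has direct left recursion on: C.

Answer: Yes, C is left-recursive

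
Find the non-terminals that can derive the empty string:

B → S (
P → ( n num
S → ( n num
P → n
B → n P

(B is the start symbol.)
None

A non-terminal is nullable if it can derive ε (the empty string): either it has an ε-production, or it has a production whose right-hand side consists entirely of nullable non-terminals.

There are no ε-productions, so no non-terminal can derive ε.
No non-terminals are nullable.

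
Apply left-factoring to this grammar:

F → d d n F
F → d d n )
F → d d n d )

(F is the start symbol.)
Left-factoring transforms A → αβ₁ | αβ₂ into A → αA' and A' → β₁ | β₂
(α is the longest common prefix among the alternatives). Repeat until
no nonterminal has two alternatives with a common prefix.

Round 1: F has alternatives sharing prefix 'd d n'. Introduce F': F → d d n F'
  Add: F' → F
  Add: F' → )
  Add: F' → d )

No remaining common prefixes — done.

Resulting grammar:
F → d d n F'
F' → F
F' → )
F' → d )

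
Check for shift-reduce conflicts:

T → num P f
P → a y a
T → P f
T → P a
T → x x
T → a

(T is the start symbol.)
Yes — I3: [T → a .] vs [P → a . y a]

A shift-reduce conflict occurs when an LR(0) state has both:
  - a complete (reduce) item [A → α .] (dot at the end), and
  - a shift item [B → β . c γ] (dot before a terminal).

Augment with T' → T and build the canonical LR(0) collection (I0 = CLOSURE({[T' → . T]}), then GOTO on every symbol after a dot until no new states appear). It has 14 states:
  I0: { [P → . a y a], [T → . P a], [T → . P f], [T → . a], [T → . num P f], [T → . x x], [T' → . T] }  — shift
  I1: { [T → P . a], [T → P . f] }  — shift
  I2: { [T' → T .] }  — accept
  I3: { [P → a . y a], [T → a .] }  — shift, reduce
  I4: { [P → . a y a], [T → num . P f] }  — shift
  I5: { [T → x . x] }  — shift
  I6: { [T → x x .] }  — reduce
  I7: { [T → num P . f] }  — shift
  I8: { [P → a . y a] }  — shift
  I9: { [P → a y . a] }  — shift
  I10: { [P → a y a .] }  — reduce
  I11: { [T → num P f .] }  — reduce
  I12: { [T → P a .] }  — reduce
  I13: { [T → P f .] }  — reduce

I3 contains reduce item [T → a .] and shift item [P → a . y a] — shift-reduce conflict.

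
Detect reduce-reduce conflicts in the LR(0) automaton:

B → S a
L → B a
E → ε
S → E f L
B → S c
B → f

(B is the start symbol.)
No reduce-reduce conflicts

A reduce-reduce conflict occurs when an LR(0) state has two complete items [A → α .] and [B → β .] — both call for a reduction, and with no lookahead the parser cannot choose between them.

Augment with B' → B and build the canonical LR(0) collection (I0 = CLOSURE({[B' → . B]}), then GOTO on every symbol after a dot until no new states appear). It has 11 states:
  I0: { [B → . S a], [B → . S c], [B → . f], [B' → . B], [E → .], [S → . E f L] }  — shift, reduce
  I1: { [B' → B .] }  — accept
  I2: { [S → E . f L] }  — shift
  I3: { [B → S . a], [B → S . c] }  — shift
  I4: { [B → f .] }  — reduce
  I5: { [B → S a .] }  — reduce
  I6: { [B → S c .] }  — reduce
  I7: { [B → . S a], [B → . S c], [B → . f], [E → .], [L → . B a], [S → . E f L], [S → E f . L] }  — shift, reduce
  I8: { [L → B . a] }  — shift
  I9: { [S → E f L .] }  — reduce
  I10: { [L → B a .] }  — reduce

No state contains more than one complete item.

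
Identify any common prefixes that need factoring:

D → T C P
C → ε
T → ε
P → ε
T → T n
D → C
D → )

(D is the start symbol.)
No, left-factoring is not needed

Left-factoring is needed when two productions for the same non-terminal
share a common prefix on the right-hand side.

Productions for D:
  D → T C P
  D → C
  D → )
Productions for T:
  T → ε
  T → T n

No common prefixes found.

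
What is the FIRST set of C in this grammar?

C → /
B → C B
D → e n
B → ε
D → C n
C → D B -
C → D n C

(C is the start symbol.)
{ '/', 'e' }

To compute FIRST(C), examine every production with C on the left-hand side, reading each right-hand side left to right until a non-nullable symbol is reached.

FIRST sets of the other non-terminals involved (by the same procedure, iterated to a fixed point):
  FIRST(D) = { '/', 'e' }

From C → /:
  - '/' is a terminal: add '/' and stop
From C → D B -:
  - D is a non-terminal: add FIRST(D) \ {ε} = { '/', 'e' }
    D is not nullable, so stop
From C → D n C:
  - D is a non-terminal: add FIRST(D) \ {ε} = { '/', 'e' }
    D is not nullable, so stop

Collecting: FIRST(C) = { '/', 'e' }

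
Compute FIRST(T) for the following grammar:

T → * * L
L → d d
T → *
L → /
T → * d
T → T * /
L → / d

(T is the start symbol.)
From T → * * L:
  - '*' is a terminal: add '*' and stop
From T → *:
  - '*' is a terminal: add '*' and stop
From T → * d:
  - '*' is a terminal: add '*' and stop
From T → T * /:
  - T is the symbol being defined: contributes nothing new
    T is not nullable, so stop

Collecting: FIRST(T) = { '*' }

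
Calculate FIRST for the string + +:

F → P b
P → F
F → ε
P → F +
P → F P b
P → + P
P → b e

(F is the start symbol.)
To compute FIRST(+ +), process the symbols left to right:
Symbol + is a terminal. Add '+' and stop.
FIRST(+ +) = { '+' }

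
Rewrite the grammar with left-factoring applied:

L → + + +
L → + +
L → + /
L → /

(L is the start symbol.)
L → + L'
L' → + L''
L'' → +
L'' → ε
L' → /
L → /

Left-factoring transforms A → αβ₁ | αβ₂ into A → αA' and A' → β₁ | β₂
(α is the longest common prefix among the alternatives). Repeat until
no nonterminal has two alternatives with a common prefix.

Round 1: L has alternatives sharing prefix '+'. Introduce L': L → + L'
  Add: L' → + +
  Add: L' → +
  Add: L' → /

Round 2: L' has alternatives sharing prefix '+'. Introduce L'': L' → + L''
  Add: L'' → +
  Add: L'' → ε

No remaining common prefixes — done.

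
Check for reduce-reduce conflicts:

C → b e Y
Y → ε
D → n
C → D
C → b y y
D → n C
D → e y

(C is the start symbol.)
No reduce-reduce conflicts

Augment with C' → C and build the canonical LR(0) collection (I0 = CLOSURE({[C' → . C]}), then GOTO on every symbol after a dot until no new states appear). It has 12 states:
  I0: { [C → . D], [C → . b e Y], [C → . b y y], [C' → . C], [D → . e y], [D → . n C], [D → . n] }  — shift
  I1: { [C' → C .] }  — accept
  I2: { [C → D .] }  — reduce
  I3: { [C → b . e Y], [C → b . y y] }  — shift
  I4: { [D → e . y] }  — shift
  I5: { [C → . D], [C → . b e Y], [C → . b y y], [D → . e y], [D → . n C], [D → . n], [D → n . C], [D → n .] }  — shift, reduce
  I6: { [D → n C .] }  — reduce
  I7: { [D → e y .] }  — reduce
  I8: { [C → b e . Y], [Y → .] }  — reduce
  I9: { [C → b y . y] }  — shift
  I10: { [C → b y y .] }  — reduce
  I11: { [C → b e Y .] }  — reduce

No state contains more than one complete item.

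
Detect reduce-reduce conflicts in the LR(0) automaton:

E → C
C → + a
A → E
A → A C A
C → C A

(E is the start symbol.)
A reduce-reduce conflict occurs when an LR(0) state has two complete items [A → α .] and [B → β .] — both call for a reduction, and with no lookahead the parser cannot choose between them.

Augment with E' → E and build the canonical LR(0) collection (I0 = CLOSURE({[E' → . E]}), then GOTO on every symbol after a dot until no new states appear). It has 9 states:
  I0: { [C → . + a], [C → . C A], [E → . C], [E' → . E] }  — shift
  I1: { [C → + . a] }  — shift
  I2: { [A → . A C A], [A → . E], [C → . + a], [C → . C A], [C → C . A], [E → . C], [E → C .] }  — shift, reduce
  I3: { [E' → E .] }  — accept
  I4: { [A → A . C A], [C → . + a], [C → . C A], [C → C A .] }  — shift, reduce
  I5: { [A → E .] }  — reduce
  I6: { [A → . A C A], [A → . E], [A → A C . A], [C → . + a], [C → . C A], [C → C . A], [E → . C] }  — shift
  I7: { [A → A . C A], [A → A C A .], [C → . + a], [C → . C A], [C → C A .] }  — shift, 2 reduces
  I8: { [C → + a .] }  — reduce

I7 contains complete items [A → A C A .], [C → C A .] — reduce-reduce conflict.

Answer: Yes — I7: [A → A C A .] vs [C → C A .]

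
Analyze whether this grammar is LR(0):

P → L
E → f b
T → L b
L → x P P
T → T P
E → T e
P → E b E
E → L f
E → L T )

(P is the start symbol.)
A grammar is LR(0) if no state in the canonical LR(0) collection has:
  - both a shift item (dot before a terminal) and a complete item (shift-reduce conflict), or
  - two or more complete items (reduce-reduce conflict; the accept item [P' → P .] counts as a complete item here).

Augment with P' → P and build the canonical LR(0) collection (I0 = CLOSURE({[P' → . P]}), then GOTO on every symbol after a dot until no new states appear). It has 20 states:
  I0: { [E → . L T )], [E → . L f], [E → . T e], [E → . f b], [L → . x P P], [P → . E b E], [P → . L], [P' → . P], [T → . L b], [T → . T P] }  — shift
  I1: { [P → E . b E] }  — shift
  I2: { [E → L . T )], [E → L . f], [L → . x P P], [P → L .], [T → . L b], [T → . T P], [T → L . b] }  — shift, reduce
  I3: { [P' → P .] }  — accept
  I4: { [E → . L T )], [E → . L f], [E → . T e], [E → . f b], [E → T . e], [L → . x P P], [P → . E b E], [P → . L], [T → . L b], [T → . T P], [T → T . P] }  — shift
  I5: { [E → f . b] }  — shift
  I6: { [E → . L T )], [E → . L f], [E → . T e], [E → . f b], [L → . x P P], [L → x . P P], [P → . E b E], [P → . L], [T → . L b], [T → . T P] }  — shift
  I7: { [E → . L T )], [E → . L f], [E → . T e], [E → . f b], [L → . x P P], [L → x P . P], [P → . E b E], [P → . L], [T → . L b], [T → . T P] }  — shift
  I8: { [L → x P P .] }  — reduce
  I9: { [E → f b .] }  — reduce
  I10: { [T → T P .] }  — reduce
  I11: { [E → T e .] }  — reduce
  I12: { [T → L . b] }  — shift
  I13: { [E → . L T )], [E → . L f], [E → . T e], [E → . f b], [E → L T . )], [L → . x P P], [P → . E b E], [P → . L], [T → . L b], [T → . T P], [T → T . P] }  — shift
  I14: { [T → L b .] }  — reduce
  I15: { [E → L f .] }  — reduce
  I16: { [E → L T ) .] }  — reduce
  I17: { [E → . L T )], [E → . L f], [E → . T e], [E → . f b], [L → . x P P], [P → E b . E], [T → . L b], [T → . T P] }  — shift
  I18: { [P → E b E .] }  — reduce
  I19: { [E → L . T )], [E → L . f], [L → . x P P], [T → . L b], [T → . T P], [T → L . b] }  — shift

Conflict in state I2:
  Shift-reduce conflict between [P → L .] and [E → L . f]
So the grammar is NOT LR(0).

Answer: No. Shift-reduce conflict between [P → L .] and [E → L . f]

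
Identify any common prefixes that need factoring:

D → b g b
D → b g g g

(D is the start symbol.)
Yes, D has productions with common prefix 'b g'

Left-factoring is needed when two productions for the same non-terminal
share a common prefix on the right-hand side.

Productions for D:
  D → b g b
  D → b g g g

Found common prefix 'b g' in productions for D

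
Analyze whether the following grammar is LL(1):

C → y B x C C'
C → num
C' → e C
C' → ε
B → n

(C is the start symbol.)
No. Predict set conflict for C': { 'e' }

Relevant sets:
  FOLLOW(C') = { $, 'e' }

For C:
  PREDICT(C → y B x C C') = { 'y' }
  PREDICT(C → num) = { 'num' }
For C':
  PREDICT(C' → e C) = { 'e' }
  PREDICT(C' → ε) = { $, 'e' }
B has a single production, so nothing to check there.

Conflict found: Predict set conflict for C': { 'e' }
The grammar is NOT LL(1).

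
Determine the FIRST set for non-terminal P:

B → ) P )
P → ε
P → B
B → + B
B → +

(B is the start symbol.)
{ ')', '+', ε }

To compute FIRST(P), examine every production with P on the left-hand side, reading each right-hand side left to right until a non-nullable symbol is reached.

FIRST sets of the other non-terminals involved (by the same procedure, iterated to a fixed point):
  FIRST(B) = { ')', '+' }

From P → ε:
  - ε-production, so ε ∈ FIRST(P)
From P → B:
  - B is a non-terminal: add FIRST(B) \ {ε} = { ')', '+' }
    B is not nullable, so stop

Collecting: FIRST(P) = { ')', '+', ε }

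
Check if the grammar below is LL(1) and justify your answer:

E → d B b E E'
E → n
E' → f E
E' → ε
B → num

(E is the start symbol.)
A grammar is LL(1) if for each non-terminal N with multiple productions, the predict sets of those productions are pairwise disjoint, where PREDICT(N → α) = (FIRST(α) \ {ε}) ∪ (FOLLOW(N) if α ⇒* ε).

Relevant sets:
  FOLLOW(E') = { $, 'f' }

For E:
  PREDICT(E → d B b E E') = { 'd' }
  PREDICT(E → n) = { 'n' }
For E':
  PREDICT(E' → f E) = { 'f' }
  PREDICT(E' → ε) = { $, 'f' }
B has a single production, so nothing to check there.

Conflict found: Predict set conflict for E': { 'f' }
The grammar is NOT LL(1).

Answer: No. Predict set conflict for E': { 'f' }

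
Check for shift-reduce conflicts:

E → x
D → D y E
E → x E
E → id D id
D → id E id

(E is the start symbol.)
Yes — I3: [E → x .] vs [E → . id D id]

Augment with E' → E and build the canonical LR(0) collection (I0 = CLOSURE({[E' → . E]}), then GOTO on every symbol after a dot until no new states appear). It has 12 states:
  I0: { [E → . id D id], [E → . x E], [E → . x], [E' → . E] }  — shift
  I1: { [E' → E .] }  — accept
  I2: { [D → . D y E], [D → . id E id], [E → id . D id] }  — shift
  I3: { [E → . id D id], [E → . x E], [E → . x], [E → x . E], [E → x .] }  — shift, reduce
  I4: { [E → x E .] }  — reduce
  I5: { [D → D . y E], [E → id D . id] }  — shift
  I6: { [D → id . E id], [E → . id D id], [E → . x E], [E → . x] }  — shift
  I7: { [D → id E . id] }  — shift
  I8: { [D → id E id .] }  — reduce
  I9: { [E → id D id .] }  — reduce
  I10: { [D → D y . E], [E → . id D id], [E → . x E], [E → . x] }  — shift
  I11: { [D → D y E .] }  — reduce

I3 contains reduce item [E → x .] and shift items [E → . id D id], [E → . x], [E → . x E] — shift-reduce conflict.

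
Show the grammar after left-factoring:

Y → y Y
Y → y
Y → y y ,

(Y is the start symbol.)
Y → y Y'
Y' → Y
Y' → ε
Y' → y ,

Left-factoring transforms A → αβ₁ | αβ₂ into A → αA' and A' → β₁ | β₂
(α is the longest common prefix among the alternatives). Repeat until
no nonterminal has two alternatives with a common prefix.

Round 1: Y has alternatives sharing prefix 'y'. Introduce Y': Y → y Y'
  Add: Y' → Y
  Add: Y' → ε
  Add: Y' → y ,

No remaining common prefixes — done.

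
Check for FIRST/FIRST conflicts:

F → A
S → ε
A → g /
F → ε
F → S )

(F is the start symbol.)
No FIRST/FIRST conflicts.

A FIRST/FIRST conflict occurs when two productions N → α and N → β for the same non-terminal have FIRST(α) ∩ FIRST(β) ≠ ∅ (with ε ∈ FIRST of a nullable right-hand side, so two nullable alternatives also conflict).

FIRST sets of the non-terminals at (or reachable through a nullable prefix from) the front of some alternative:
  FIRST(A) = { 'g' }
  FIRST(S) = { ε }

Productions for F:
  F → A: FIRST = { 'g' }
  F → ε: FIRST = { ε }
  F → S ): FIRST = { ')' }
S, A have only one production, so no FIRST/FIRST conflict is possible there.

All alternatives of each non-terminal have pairwise disjoint FIRST sets.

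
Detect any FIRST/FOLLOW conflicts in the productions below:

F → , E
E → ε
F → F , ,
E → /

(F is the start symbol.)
Nullable non-terminals: E.

E: nullable alternative(s) E → ε; FOLLOW(E) = { $, ',' }
  E → ε: FIRST \ {ε} = { } — this is the only nullable alternative, skip
  E → /: FIRST \ {ε} = { '/' } — disjoint from FOLLOW(E)

F has no nullable alternative, so no FIRST/FOLLOW check is needed there.

No FIRST/FOLLOW conflicts found.

Answer: No FIRST/FOLLOW conflicts.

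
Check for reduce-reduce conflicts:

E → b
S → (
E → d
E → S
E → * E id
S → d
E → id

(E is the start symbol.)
A reduce-reduce conflict occurs when an LR(0) state has two complete items [A → α .] and [B → β .] — both call for a reduction, and with no lookahead the parser cannot choose between them.

Augment with E' → E and build the canonical LR(0) collection (I0 = CLOSURE({[E' → . E]}), then GOTO on every symbol after a dot until no new states appear). It has 10 states:
  I0: { [E → . * E id], [E → . S], [E → . b], [E → . d], [E → . id], [E' → . E], [S → . (], [S → . d] }  — shift
  I1: { [S → ( .] }  — reduce
  I2: { [E → * . E id], [E → . * E id], [E → . S], [E → . b], [E → . d], [E → . id], [S → . (], [S → . d] }  — shift
  I3: { [E' → E .] }  — accept
  I4: { [E → S .] }  — reduce
  I5: { [E → b .] }  — reduce
  I6: { [E → d .], [S → d .] }  — 2 reduces
  I7: { [E → id .] }  — reduce
  I8: { [E → * E . id] }  — shift
  I9: { [E → * E id .] }  — reduce

I6 contains complete items [E → d .], [S → d .] — reduce-reduce conflict.

Answer: Yes — I6: [E → d .] vs [S → d .]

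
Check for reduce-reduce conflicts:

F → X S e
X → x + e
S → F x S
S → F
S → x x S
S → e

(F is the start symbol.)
Augment with F' → F and build the canonical LR(0) collection (I0 = CLOSURE({[F' → . F]}), then GOTO on every symbol after a dot until no new states appear). It has 15 states:
  I0: { [F → . X S e], [F' → . F], [X → . x + e] }  — shift
  I1: { [F' → F .] }  — accept
  I2: { [F → . X S e], [F → X . S e], [S → . F x S], [S → . F], [S → . e], [S → . x x S], [X → . x + e] }  — shift
  I3: { [X → x . + e] }  — shift
  I4: { [X → x + . e] }  — shift
  I5: { [X → x + e .] }  — reduce
  I6: { [S → F . x S], [S → F .] }  — shift, reduce
  I7: { [F → X S . e] }  — shift
  I8: { [S → e .] }  — reduce
  I9: { [S → x . x S], [X → x . + e] }  — shift
  I10: { [F → . X S e], [S → . F x S], [S → . F], [S → . e], [S → . x x S], [S → x x . S], [X → . x + e] }  — shift
  I11: { [S → x x S .] }  — reduce
  I12: { [F → X S e .] }  — reduce
  I13: { [F → . X S e], [S → . F x S], [S → . F], [S → . e], [S → . x x S], [S → F x . S], [X → . x + e] }  — shift
  I14: { [S → F x S .] }  — reduce

No state contains more than one complete item.

Answer: No reduce-reduce conflicts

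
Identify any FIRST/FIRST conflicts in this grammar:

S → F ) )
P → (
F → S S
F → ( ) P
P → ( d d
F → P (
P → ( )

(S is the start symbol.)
A FIRST/FIRST conflict occurs when two productions N → α and N → β for the same non-terminal have FIRST(α) ∩ FIRST(β) ≠ ∅ (with ε ∈ FIRST of a nullable right-hand side, so two nullable alternatives also conflict).

FIRST sets of the non-terminals at (or reachable through a nullable prefix from) the front of some alternative:
  FIRST(S) = { '(' }
  FIRST(P) = { '(' }

Productions for P:
  P → (: FIRST = { '(' }
  P → ( d d: FIRST = { '(' }
  P → ( ): FIRST = { '(' }
Productions for F:
  F → S S: FIRST = { '(' }
  F → ( ) P: FIRST = { '(' }
  F → P (: FIRST = { '(' }
S has only one production, so no FIRST/FIRST conflict is possible there.

Conflict for P: P → ( and P → ( d d
  Overlap: { '(' }
Conflict for P: P → ( and P → ( )
  Overlap: { '(' }
Conflict for P: P → ( d d and P → ( )
  Overlap: { '(' }
Conflict for F: F → S S and F → ( ) P
  Overlap: { '(' }
Conflict for F: F → S S and F → P (
  Overlap: { '(' }
Conflict for F: F → ( ) P and F → P (
  Overlap: { '(' }

Answer: Yes. P → '(' / P → '(' d d on { '(' }; P → '(' / P → '(' ')' on { '(' }; P → '(' d d / P → '(' ')' on { '(' }; F → S S / F → '(' ')' P on { '(' }; F → S S / F → P '(' on { '(' }; F → '(' ')' P / F → P '(' on { '(' }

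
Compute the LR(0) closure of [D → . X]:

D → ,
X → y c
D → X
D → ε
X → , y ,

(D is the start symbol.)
{ [D → . X], [X → . , y ,], [X → . y c] }

To compute CLOSURE, for each item [A → α.Bβ] where B is a non-terminal, add [B → .γ] for all productions B → γ; repeat for the newly added items until nothing changes.

Start with: [D → . X]
  [D → . X] has the dot before X: add [X → . y c], [X → . , y ,]
No further items can be added.

CLOSURE = { [D → . X], [X → . , y ,], [X → . y c] }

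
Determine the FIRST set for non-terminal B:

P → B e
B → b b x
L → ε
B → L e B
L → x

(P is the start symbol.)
{ 'b', 'e', 'x' }

FIRST sets of the other non-terminals involved (by the same procedure, iterated to a fixed point):
  FIRST(L) = { 'x', ε }

From B → b b x:
  - b is a terminal: add 'b' and stop
From B → L e B:
  - L is a non-terminal: add FIRST(L) \ {ε} = { 'x' }
    L is nullable, so continue to the next symbol
  - e is a terminal: add 'e' and stop

Collecting: FIRST(B) = { 'b', 'e', 'x' }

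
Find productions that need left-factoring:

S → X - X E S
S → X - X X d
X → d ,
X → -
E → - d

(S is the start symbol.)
Left-factoring is needed when two productions for the same non-terminal
share a common prefix on the right-hand side.

Productions for S:
  S → X - X E S
  S → X - X X d
Productions for X:
  X → d ,
  X → -

Found common prefix 'X - X' in productions for S

Answer: Yes, S has productions with common prefix 'X - X'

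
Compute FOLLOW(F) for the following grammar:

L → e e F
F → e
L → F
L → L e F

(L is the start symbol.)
{ $, 'e' }

In L → e e F: F is at the end, add FOLLOW(L)
In L → F: F is at the end, add FOLLOW(L)
In L → L e F: F is at the end, add FOLLOW(L)

The FOLLOW sets referred to above (computed the same way, to a fixed point):
  FOLLOW(L) = { $, 'e' }

Taking the union: FOLLOW(F) = { $, 'e' }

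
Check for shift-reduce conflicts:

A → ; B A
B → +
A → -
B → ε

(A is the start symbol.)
A shift-reduce conflict occurs when an LR(0) state has both:
  - a complete (reduce) item [A → α .] (dot at the end), and
  - a shift item [B → β . c γ] (dot before a terminal).

Augment with A' → A and build the canonical LR(0) collection (I0 = CLOSURE({[A' → . A]}), then GOTO on every symbol after a dot until no new states appear). It has 7 states:
  I0: { [A → . -], [A → . ; B A], [A' → . A] }  — shift
  I1: { [A → - .] }  — reduce
  I2: { [A → ; . B A], [B → . +], [B → .] }  — shift, reduce
  I3: { [A' → A .] }  — accept
  I4: { [B → + .] }  — reduce
  I5: { [A → . -], [A → . ; B A], [A → ; B . A] }  — shift
  I6: { [A → ; B A .] }  — reduce

I2 contains reduce item [B → .] and shift item [B → . +] — shift-reduce conflict.

Answer: Yes — I2: [B → .] vs [B → . +]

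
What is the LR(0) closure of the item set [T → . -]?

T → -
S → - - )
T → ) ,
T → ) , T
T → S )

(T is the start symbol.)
{ [T → . -] }

To compute CLOSURE, for each item [A → α.Bβ] where B is a non-terminal, add [B → .γ] for all productions B → γ; repeat for the newly added items until nothing changes.

Start with: [T → . -]
The dot precedes the terminal '-', so nothing is added.

CLOSURE = { [T → . -] }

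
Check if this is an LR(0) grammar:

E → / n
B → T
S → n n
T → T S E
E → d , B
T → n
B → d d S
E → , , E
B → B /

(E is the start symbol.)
A grammar is LR(0) if no state in the canonical LR(0) collection has:
  - both a shift item (dot before a terminal) and a complete item (shift-reduce conflict), or
  - two or more complete items (reduce-reduce conflict; the accept item [E' → E .] counts as a complete item here).

Augment with E' → E and build the canonical LR(0) collection (I0 = CLOSURE({[E' → . E]}), then GOTO on every symbol after a dot until no new states appear). It has 20 states:
  I0: { [E → . , , E], [E → . / n], [E → . d , B], [E' → . E] }  — shift
  I1: { [E → , . , E] }  — shift
  I2: { [E → / . n] }  — shift
  I3: { [E' → E .] }  — accept
  I4: { [E → d . , B] }  — shift
  I5: { [B → . B /], [B → . T], [B → . d d S], [E → d , . B], [T → . T S E], [T → . n] }  — shift
  I6: { [B → B . /], [E → d , B .] }  — shift, reduce
  I7: { [B → T .], [S → . n n], [T → T . S E] }  — shift, reduce
  I8: { [B → d . d S] }  — shift
  I9: { [T → n .] }  — reduce
  I10: { [B → d d . S], [S → . n n] }  — shift
  I11: { [B → d d S .] }  — reduce
  I12: { [S → n . n] }  — shift
  I13: { [S → n n .] }  — reduce
  I14: { [E → . , , E], [E → . / n], [E → . d , B], [T → T S . E] }  — shift
  I15: { [T → T S E .] }  — reduce
  I16: { [B → B / .] }  — reduce
  I17: { [E → / n .] }  — reduce
  I18: { [E → , , . E], [E → . , , E], [E → . / n], [E → . d , B] }  — shift
  I19: { [E → , , E .] }  — reduce

Conflict in state I6:
  Shift-reduce conflict between [E → d , B .] and [B → B . /]
So the grammar is NOT LR(0).

Answer: No. Shift-reduce conflict between [E → d , B .] and [B → B . /]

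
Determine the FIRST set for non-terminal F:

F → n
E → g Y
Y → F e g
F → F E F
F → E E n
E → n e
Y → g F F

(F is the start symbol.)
{ 'g', 'n' }

To compute FIRST(F), examine every production with F on the left-hand side, reading each right-hand side left to right until a non-nullable symbol is reached.

FIRST sets of the other non-terminals involved (by the same procedure, iterated to a fixed point):
  FIRST(E) = { 'g', 'n' }

From F → n:
  - n is a terminal: add 'n' and stop
From F → F E F:
  - F is the symbol being defined: contributes nothing new
    F is not nullable, so stop
From F → E E n:
  - E is a non-terminal: add FIRST(E) \ {ε} = { 'g', 'n' }
    E is not nullable, so stop

Collecting: FIRST(F) = { 'g', 'n' }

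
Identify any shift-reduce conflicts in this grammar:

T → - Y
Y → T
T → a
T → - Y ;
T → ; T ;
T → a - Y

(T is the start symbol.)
A shift-reduce conflict occurs when an LR(0) state has both:
  - a complete (reduce) item [A → α .] (dot at the end), and
  - a shift item [B → β . c γ] (dot before a terminal).

Augment with T' → T and build the canonical LR(0) collection (I0 = CLOSURE({[T' → . T]}), then GOTO on every symbol after a dot until no new states appear). It has 12 states:
  I0: { [T → . - Y ;], [T → . - Y], [T → . ; T ;], [T → . a - Y], [T → . a], [T' → . T] }  — shift
  I1: { [T → - . Y ;], [T → - . Y], [T → . - Y ;], [T → . - Y], [T → . ; T ;], [T → . a - Y], [T → . a], [Y → . T] }  — shift
  I2: { [T → . - Y ;], [T → . - Y], [T → . ; T ;], [T → . a - Y], [T → . a], [T → ; . T ;] }  — shift
  I3: { [T' → T .] }  — accept
  I4: { [T → a . - Y], [T → a .] }  — shift, reduce
  I5: { [T → . - Y ;], [T → . - Y], [T → . ; T ;], [T → . a - Y], [T → . a], [T → a - . Y], [Y → . T] }  — shift
  I6: { [Y → T .] }  — reduce
  I7: { [T → a - Y .] }  — reduce
  I8: { [T → ; T . ;] }  — shift
  I9: { [T → ; T ; .] }  — reduce
  I10: { [T → - Y . ;], [T → - Y .] }  — shift, reduce
  I11: { [T → - Y ; .] }  — reduce

I4 contains reduce item [T → a .] and shift item [T → a . - Y] — shift-reduce conflict.
I10 contains reduce item [T → - Y .] and shift item [T → - Y . ;] — shift-reduce conflict.

Answer: Yes — I4: [T → a .] vs [T → a . - Y]; I10: [T → - Y .] vs [T → - Y . ;]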